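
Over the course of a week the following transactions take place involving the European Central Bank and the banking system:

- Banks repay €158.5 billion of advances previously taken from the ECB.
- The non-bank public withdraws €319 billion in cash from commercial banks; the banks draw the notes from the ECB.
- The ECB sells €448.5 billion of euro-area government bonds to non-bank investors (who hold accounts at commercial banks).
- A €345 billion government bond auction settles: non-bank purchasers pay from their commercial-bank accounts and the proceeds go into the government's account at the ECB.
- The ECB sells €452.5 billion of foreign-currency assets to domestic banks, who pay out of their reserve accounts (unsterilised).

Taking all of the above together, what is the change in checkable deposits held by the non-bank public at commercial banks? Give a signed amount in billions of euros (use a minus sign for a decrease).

-€1112.5 billion

Discount-window repayment €158.5 billion: the counterparty is a bank, so public deposits are unchanged → 0.
Currency withdrawal €319 billion: non-bank counterparties' bank balances fall → −€319B.
Asset sale (to non-banks) €448.5 billion: non-bank counterparties' bank balances fall → −€448.5B.
Government account inflow €345 billion: non-bank counterparties' bank balances fall → −€345B.
FX sale €452.5 billion: the counterparty is a bank, so public deposits are unchanged → 0.
Net: 0 − 319 − 448.5 − 345 + 0 = -€1112.5 billion.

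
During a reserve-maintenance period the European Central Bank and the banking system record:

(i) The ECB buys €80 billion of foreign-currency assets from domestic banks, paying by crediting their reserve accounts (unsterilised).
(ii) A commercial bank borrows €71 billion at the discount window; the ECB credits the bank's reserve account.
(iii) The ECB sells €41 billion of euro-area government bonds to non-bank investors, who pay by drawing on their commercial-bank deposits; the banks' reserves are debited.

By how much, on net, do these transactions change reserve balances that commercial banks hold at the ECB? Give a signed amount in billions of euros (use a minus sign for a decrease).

+€110 billion

FX purchase €80 billion: the ECB pays by crediting reserve accounts → +€80B.
Discount-window loan €71 billion: the loan is credited to the bank's reserve account → +€71B.
Asset sale (to non-banks) €41 billion: the non-bank buyers' banks settle from reserves → −€41B.
Net: 80 + 71 − 41 = +€110 billion.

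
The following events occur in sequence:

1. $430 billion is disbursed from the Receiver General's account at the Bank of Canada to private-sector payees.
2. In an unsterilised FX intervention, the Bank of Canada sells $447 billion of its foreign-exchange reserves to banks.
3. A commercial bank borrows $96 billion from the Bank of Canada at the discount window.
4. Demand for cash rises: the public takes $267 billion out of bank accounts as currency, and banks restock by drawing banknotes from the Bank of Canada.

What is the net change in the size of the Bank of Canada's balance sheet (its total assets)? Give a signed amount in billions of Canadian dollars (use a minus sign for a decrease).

-$351 billion

Bank of Canada balance sheet:
  Assets:      Loans to banks +$96B, Foreign assets −$447B
  Liabilities: Bank reserves −$188B, Currency in circulation +$267B, Government deposits −$430B
Commercial banking system:
  Assets:      Reserves at CB −$188B, Foreign assets +$447B
  Liabilities: Checkable deposits +$163B, Borrowings from CB +$96B
Change in total Bank of Canada assets = -$351 billion.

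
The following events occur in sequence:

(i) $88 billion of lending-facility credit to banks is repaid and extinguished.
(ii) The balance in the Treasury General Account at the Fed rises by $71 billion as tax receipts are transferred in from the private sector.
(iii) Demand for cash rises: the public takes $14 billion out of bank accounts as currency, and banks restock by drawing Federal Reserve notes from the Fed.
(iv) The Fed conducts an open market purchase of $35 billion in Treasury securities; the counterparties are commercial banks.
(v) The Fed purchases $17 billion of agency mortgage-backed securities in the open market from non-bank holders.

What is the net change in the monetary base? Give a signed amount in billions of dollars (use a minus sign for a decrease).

-$107 billion

Fed balance sheet:
  Assets:      Securities +$52B, Loans to banks −$88B
  Liabilities: Bank reserves −$121B, Currency in circulation +$14B, Government deposits +$71B
Commercial banking system:
  Assets:      Reserves at CB −$121B, Securities −$35B
  Liabilities: Checkable deposits −$68B, Borrowings from CB −$88B
Monetary base = currency + reserves: +$14B + (−$121B) = -$107 billion.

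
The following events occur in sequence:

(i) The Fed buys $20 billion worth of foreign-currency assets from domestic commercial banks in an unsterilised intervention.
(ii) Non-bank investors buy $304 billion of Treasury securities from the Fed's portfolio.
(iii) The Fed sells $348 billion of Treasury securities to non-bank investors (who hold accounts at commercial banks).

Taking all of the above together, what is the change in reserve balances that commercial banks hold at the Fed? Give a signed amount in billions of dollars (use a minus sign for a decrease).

-$632 billion

FX purchase $20 billion: the Fed pays by crediting reserve accounts → +$20B.
Asset sale (to non-banks) $304 billion: the non-bank buyers' banks settle from reserves → −$304B.
Asset sale (to non-banks) $348 billion: the non-bank buyers' banks settle from reserves → −$348B.
Net: 20 − 304 − 348 = -$632 billion.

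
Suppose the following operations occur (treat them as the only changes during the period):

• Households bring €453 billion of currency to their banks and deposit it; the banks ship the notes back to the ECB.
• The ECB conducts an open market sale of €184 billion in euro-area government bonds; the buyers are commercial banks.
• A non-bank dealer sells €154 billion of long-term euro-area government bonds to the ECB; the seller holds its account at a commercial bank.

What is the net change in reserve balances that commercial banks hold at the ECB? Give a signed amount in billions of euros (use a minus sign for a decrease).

Currency deposit €453 billion: returned notes are swapped for reserve credit → +€453B.
OMO sale (to banks) €184 billion: the buying banks pay out of their reserve balances → −€184B.
Asset purchase (from non-banks) €154 billion: the ECB pays by crediting reserve accounts → +€154B.
Net: 453 − 184 + 154 = +€423 billion.

+€423 billion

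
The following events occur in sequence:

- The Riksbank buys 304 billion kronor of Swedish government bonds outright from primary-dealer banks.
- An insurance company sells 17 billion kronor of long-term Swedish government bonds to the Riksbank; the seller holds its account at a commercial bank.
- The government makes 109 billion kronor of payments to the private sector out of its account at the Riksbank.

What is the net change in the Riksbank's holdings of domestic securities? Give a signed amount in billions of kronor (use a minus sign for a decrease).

+321 billion

OMO purchase (from banks) 304 billion kronor: securities added to the Riksbank's portfolio → +304B.
Asset purchase (from non-banks) 17 billion kronor: securities added to the Riksbank's portfolio → +17B.
Government spending 109 billion kronor: the Riksbank's securities portfolio is untouched → 0.
Net: 304 + 17 + 0 = +321 billion.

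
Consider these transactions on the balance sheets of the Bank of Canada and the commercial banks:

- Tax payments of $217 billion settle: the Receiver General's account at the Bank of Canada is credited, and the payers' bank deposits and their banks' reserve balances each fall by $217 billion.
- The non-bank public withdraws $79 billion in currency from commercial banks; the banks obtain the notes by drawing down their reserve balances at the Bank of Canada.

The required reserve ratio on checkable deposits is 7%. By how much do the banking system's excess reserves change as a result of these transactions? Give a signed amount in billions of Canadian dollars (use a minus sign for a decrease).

Government account inflow $217 billion: reserves −$217B, deposits −$217B.
Currency withdrawal $79 billion: reserves −$79B, deposits −$79B.
Totals: Δreserves = −$296B, Δdeposits = −$296B.
Δrequired reserves = 7% × −$296B = −$20.72B.
Δexcess reserves = Δreserves − Δrequired = −$296B − (−$20.72B) = -$275.28 billion.

-$275.28 billion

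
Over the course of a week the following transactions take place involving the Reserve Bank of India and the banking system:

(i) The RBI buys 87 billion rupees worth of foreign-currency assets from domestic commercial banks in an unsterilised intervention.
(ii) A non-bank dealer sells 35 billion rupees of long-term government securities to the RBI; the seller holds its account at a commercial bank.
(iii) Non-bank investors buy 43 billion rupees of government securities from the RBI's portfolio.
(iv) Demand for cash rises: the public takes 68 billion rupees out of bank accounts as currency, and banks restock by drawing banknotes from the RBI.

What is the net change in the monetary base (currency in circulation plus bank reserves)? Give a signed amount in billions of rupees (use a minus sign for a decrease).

+79 billion

RBI balance sheet:
  Assets:      Securities −8B, Foreign assets +87B
  Liabilities: Bank reserves +11B, Currency in circulation +68B
Commercial banking system:
  Assets:      Reserves at CB +11B, Foreign assets −87B
  Liabilities: Checkable deposits −76B
Monetary base = currency + reserves: +68B + (+11B) = +79 billion.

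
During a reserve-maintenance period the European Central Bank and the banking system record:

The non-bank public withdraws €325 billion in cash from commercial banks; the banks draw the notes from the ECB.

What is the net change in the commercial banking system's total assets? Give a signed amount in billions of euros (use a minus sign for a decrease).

-€325 billion

Currency withdrawal €325 billion: bank balance sheets shrink → −€325B.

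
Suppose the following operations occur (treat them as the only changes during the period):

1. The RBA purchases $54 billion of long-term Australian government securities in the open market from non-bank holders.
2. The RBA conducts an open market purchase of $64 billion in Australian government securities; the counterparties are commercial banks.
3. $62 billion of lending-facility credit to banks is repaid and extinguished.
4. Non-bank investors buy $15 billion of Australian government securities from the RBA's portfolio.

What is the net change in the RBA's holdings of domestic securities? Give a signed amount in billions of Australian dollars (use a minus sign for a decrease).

+$103 billion

RBA balance sheet:
  Assets:      Securities +$103B, Loans to banks −$62B
  Liabilities: Bank reserves +$41B
So the change in the RBA's holdings of domestic securities is +$103 billion.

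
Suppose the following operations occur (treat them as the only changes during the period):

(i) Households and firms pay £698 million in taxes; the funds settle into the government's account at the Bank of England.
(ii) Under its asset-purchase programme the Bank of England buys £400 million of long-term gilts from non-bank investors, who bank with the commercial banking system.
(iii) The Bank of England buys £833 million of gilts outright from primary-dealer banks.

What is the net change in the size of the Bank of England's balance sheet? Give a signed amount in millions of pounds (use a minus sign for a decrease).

Government account inflow £698 million: only the composition of liabilities changes → 0.
Asset purchase (from non-banks) £400 million: a Bank of England asset is acquired → +£400M.
OMO purchase (from banks) £833 million: a Bank of England asset is acquired → +£833M.
Net: 0 + 400 + 833 = +£1233 million.

+£1233 million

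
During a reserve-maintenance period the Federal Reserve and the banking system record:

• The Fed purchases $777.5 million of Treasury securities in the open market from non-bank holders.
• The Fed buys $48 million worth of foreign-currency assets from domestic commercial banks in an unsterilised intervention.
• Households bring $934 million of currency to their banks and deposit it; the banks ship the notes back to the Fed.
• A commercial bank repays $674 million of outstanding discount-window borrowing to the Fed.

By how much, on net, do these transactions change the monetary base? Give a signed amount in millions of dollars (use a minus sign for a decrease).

+$151.5 million

Fed balance sheet:
  Assets:      Securities +$777.5M, Loans to banks −$674M, Foreign assets +$48M
  Liabilities: Bank reserves +$1085.5M, Currency in circulation −$934M
Monetary base = currency + reserves: −$934M + (+$1085.5M) = +$151.5 million.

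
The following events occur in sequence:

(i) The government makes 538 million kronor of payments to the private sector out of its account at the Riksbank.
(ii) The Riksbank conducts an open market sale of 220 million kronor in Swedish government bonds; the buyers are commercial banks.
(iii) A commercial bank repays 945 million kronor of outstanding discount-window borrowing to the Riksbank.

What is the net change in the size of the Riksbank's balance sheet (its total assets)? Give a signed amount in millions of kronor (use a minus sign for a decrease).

Riksbank balance sheet:
  Assets:      Securities −220M, Loans to banks −945M
  Liabilities: Bank reserves −627M, Government deposits −538M
Commercial banking system:
  Assets:      Reserves at CB −627M, Securities +220M
  Liabilities: Checkable deposits +538M, Borrowings from CB −945M
Change in total Riksbank assets = -1165 million.

-1165 million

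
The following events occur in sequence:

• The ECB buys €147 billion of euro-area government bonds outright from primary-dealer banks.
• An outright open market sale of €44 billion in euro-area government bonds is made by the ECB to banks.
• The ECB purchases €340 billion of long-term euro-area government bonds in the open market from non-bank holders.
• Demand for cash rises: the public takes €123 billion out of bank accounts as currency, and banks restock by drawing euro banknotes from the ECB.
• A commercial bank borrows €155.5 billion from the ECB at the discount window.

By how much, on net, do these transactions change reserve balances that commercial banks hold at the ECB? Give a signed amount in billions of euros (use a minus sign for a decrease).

+€475.5 billion

ECB balance sheet:
  Assets:      Securities +€443B, Loans to banks +€155.5B
  Liabilities: Bank reserves +€475.5B, Currency in circulation +€123B
Commercial banking system:
  Assets:      Reserves at CB +€475.5B, Securities −€103B
  Liabilities: Checkable deposits +€217B, Borrowings from CB +€155.5B
So the change in reserve balances that commercial banks hold at the ECB is +€475.5 billion.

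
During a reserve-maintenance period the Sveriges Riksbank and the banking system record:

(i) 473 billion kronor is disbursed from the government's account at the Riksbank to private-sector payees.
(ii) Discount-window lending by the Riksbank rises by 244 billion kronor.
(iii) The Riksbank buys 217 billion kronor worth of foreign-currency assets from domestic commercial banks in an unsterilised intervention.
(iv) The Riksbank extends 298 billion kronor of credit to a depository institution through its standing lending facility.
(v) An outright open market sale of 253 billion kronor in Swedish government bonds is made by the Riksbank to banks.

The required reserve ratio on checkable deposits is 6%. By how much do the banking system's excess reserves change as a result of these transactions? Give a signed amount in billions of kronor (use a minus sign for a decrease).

+950.62 billion

Government spending 473 billion kronor: reserves +473B, deposits +473B.
Discount-window loan 244 billion kronor: reserves +244B, deposits 0.
FX purchase 217 billion kronor: reserves +217B, deposits 0.
Discount-window loan 298 billion kronor: reserves +298B, deposits 0.
OMO sale (to banks) 253 billion kronor: reserves −253B, deposits 0.
Totals: Δreserves = +979B, Δdeposits = +473B.
Δrequired reserves = 6% × +473B = +28.38B.
Δexcess reserves = Δreserves − Δrequired = +979B − (+28.38B) = +950.62 billion.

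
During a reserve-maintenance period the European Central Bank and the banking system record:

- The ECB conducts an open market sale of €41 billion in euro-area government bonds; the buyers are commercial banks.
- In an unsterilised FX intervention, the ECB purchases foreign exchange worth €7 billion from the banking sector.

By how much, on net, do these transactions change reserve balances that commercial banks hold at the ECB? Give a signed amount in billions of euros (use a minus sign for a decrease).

-€34 billion

ECB balance sheet:
  Assets:      Securities −€41B, Foreign assets +€7B
  Liabilities: Bank reserves −€34B
Commercial banking system:
  Assets:      Reserves at CB −€34B, Securities +€41B, Foreign assets −€7B
  Liabilities: no change
So the change in reserve balances that commercial banks hold at the ECB is -€34 billion.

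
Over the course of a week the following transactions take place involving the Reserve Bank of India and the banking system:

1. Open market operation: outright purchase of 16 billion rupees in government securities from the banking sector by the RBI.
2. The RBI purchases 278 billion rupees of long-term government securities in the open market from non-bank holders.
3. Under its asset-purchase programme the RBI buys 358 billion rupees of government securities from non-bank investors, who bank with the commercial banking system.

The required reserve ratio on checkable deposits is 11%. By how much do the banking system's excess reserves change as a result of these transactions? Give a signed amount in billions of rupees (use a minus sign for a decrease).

+582.04 billion

OMO purchase (from banks) 16 billion rupees: reserves +16B, deposits 0.
Asset purchase (from non-banks) 278 billion rupees: reserves +278B, deposits +278B.
Asset purchase (from non-banks) 358 billion rupees: reserves +358B, deposits +358B.
Totals: Δreserves = +652B, Δdeposits = +636B.
Δrequired reserves = 11% × +636B = +69.96B.
Δexcess reserves = Δreserves − Δrequired = +652B − (+69.96B) = +582.04 billion.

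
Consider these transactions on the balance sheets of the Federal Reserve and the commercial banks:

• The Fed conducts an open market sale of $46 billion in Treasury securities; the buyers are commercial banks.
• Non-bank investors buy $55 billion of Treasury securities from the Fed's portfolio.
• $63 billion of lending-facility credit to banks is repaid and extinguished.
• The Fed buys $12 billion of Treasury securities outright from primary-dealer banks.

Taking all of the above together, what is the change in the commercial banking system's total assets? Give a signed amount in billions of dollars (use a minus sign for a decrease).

OMO sale (to banks) $46 billion: just an asset swap on bank balance sheets → 0.
Asset sale (to non-banks) $55 billion: bank balance sheets shrink → −$55B.
Discount-window repayment $63 billion: bank balance sheets shrink → −$63B.
OMO purchase (from banks) $12 billion: just an asset swap on bank balance sheets → 0.
Net: 0 − 55 − 63 + 0 = -$118 billion.

-$118 billion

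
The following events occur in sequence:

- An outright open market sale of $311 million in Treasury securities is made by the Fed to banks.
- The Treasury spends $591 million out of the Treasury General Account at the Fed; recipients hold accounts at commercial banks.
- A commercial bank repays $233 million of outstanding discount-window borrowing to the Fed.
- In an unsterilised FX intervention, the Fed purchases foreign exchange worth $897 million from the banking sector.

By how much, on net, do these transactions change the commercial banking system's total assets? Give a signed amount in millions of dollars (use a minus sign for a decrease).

+$358 million

Fed balance sheet:
  Assets:      Securities −$311M, Loans to banks −$233M, Foreign assets +$897M
  Liabilities: Bank reserves +$944M, Government deposits −$591M
Commercial banking system:
  Assets:      Reserves at CB +$944M, Securities +$311M, Foreign assets −$897M
  Liabilities: Checkable deposits +$591M, Borrowings from CB −$233M
Change in total bank assets = +$358 million.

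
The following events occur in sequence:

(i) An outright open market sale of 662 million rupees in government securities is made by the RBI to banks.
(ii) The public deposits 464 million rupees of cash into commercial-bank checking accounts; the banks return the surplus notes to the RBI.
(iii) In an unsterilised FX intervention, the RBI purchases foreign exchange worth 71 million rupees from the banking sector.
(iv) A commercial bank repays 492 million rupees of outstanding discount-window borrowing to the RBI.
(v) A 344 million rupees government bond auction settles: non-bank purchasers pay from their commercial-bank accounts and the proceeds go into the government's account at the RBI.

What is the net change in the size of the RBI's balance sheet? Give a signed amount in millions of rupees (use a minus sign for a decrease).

RBI balance sheet:
  Assets:      Securities −662M, Loans to banks −492M, Foreign assets +71M
  Liabilities: Bank reserves −963M, Currency in circulation −464M, Government deposits +344M
Change in total RBI assets = -1083 million.

-1083 million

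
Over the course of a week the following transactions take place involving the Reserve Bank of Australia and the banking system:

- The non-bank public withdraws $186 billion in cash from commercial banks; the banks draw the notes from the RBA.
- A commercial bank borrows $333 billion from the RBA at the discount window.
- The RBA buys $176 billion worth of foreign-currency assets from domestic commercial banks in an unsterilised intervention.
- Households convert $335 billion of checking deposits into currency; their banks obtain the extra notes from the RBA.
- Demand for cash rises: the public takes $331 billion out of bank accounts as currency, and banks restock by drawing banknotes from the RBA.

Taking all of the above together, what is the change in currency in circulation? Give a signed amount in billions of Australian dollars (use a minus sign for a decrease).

+$852 billion

Currency withdrawal $186 billion: notes leave the central bank → +$186B.
Discount-window loan $333 billion: no currency enters or leaves circulation → 0.
FX purchase $176 billion: no currency enters or leaves circulation → 0.
Currency withdrawal $335 billion: notes leave the central bank → +$335B.
Currency withdrawal $331 billion: notes leave the central bank → +$331B.
Net: 186 + 0 + 0 + 335 + 331 = +$852 billion.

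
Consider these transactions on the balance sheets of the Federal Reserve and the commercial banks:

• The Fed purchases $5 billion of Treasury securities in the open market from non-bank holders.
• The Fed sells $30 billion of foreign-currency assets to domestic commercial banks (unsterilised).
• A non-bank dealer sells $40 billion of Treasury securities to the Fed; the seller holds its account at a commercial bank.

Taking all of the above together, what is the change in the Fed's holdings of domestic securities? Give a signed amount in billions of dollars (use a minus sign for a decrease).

Fed balance sheet:
  Assets:      Securities +$45B, Foreign assets −$30B
  Liabilities: Bank reserves +$15B
Commercial banking system:
  Assets:      Reserves at CB +$15B, Foreign assets +$30B
  Liabilities: Checkable deposits +$45B
So the change in the Fed's holdings of domestic securities is +$45 billion.

+$45 billion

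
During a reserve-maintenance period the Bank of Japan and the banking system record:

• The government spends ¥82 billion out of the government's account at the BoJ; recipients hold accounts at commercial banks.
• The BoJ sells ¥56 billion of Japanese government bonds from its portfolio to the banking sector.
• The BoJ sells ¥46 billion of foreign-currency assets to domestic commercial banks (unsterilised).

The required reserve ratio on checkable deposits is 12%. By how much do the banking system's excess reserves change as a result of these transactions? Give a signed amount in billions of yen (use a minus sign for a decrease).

-¥29.84 billion

Government spending ¥82 billion: reserves +¥82B, deposits +¥82B.
OMO sale (to banks) ¥56 billion: reserves −¥56B, deposits 0.
FX sale ¥46 billion: reserves −¥46B, deposits 0.
Totals: Δreserves = −¥20B, Δdeposits = +¥82B.
Δrequired reserves = 12% × +¥82B = +¥9.84B.
Δexcess reserves = Δreserves − Δrequired = −¥20B − (+¥9.84B) = -¥29.84 billion.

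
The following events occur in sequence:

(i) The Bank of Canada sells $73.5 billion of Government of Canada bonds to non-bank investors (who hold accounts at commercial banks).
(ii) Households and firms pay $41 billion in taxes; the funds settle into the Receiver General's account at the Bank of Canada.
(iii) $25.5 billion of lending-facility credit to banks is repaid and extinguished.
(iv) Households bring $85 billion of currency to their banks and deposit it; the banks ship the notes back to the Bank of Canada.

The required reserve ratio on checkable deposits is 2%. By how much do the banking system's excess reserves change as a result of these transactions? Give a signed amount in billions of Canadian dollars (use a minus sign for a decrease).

-$54.41 billion

Asset sale (to non-banks) $73.5 billion: reserves −$73.5B, deposits −$73.5B.
Government account inflow $41 billion: reserves −$41B, deposits −$41B.
Discount-window repayment $25.5 billion: reserves −$25.5B, deposits 0.
Currency deposit $85 billion: reserves +$85B, deposits +$85B.
Totals: Δreserves = −$55B, Δdeposits = −$29.5B.
Δrequired reserves = 2% × −$29.5B = −$0.59B.
Δexcess reserves = Δreserves − Δrequired = −$55B − (−$0.59B) = -$54.41 billion.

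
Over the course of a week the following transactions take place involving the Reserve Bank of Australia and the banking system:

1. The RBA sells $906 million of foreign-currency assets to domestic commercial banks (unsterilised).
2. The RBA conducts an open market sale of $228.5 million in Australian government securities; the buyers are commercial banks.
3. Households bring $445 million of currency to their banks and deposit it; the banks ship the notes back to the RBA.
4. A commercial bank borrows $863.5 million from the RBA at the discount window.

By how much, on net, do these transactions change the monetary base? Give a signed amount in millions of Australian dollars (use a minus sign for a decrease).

-$271 million

RBA balance sheet:
  Assets:      Securities −$228.5M, Loans to banks +$863.5M, Foreign assets −$906M
  Liabilities: Bank reserves +$174M, Currency in circulation −$445M
Monetary base = currency + reserves: −$445M + (+$174M) = -$271 million.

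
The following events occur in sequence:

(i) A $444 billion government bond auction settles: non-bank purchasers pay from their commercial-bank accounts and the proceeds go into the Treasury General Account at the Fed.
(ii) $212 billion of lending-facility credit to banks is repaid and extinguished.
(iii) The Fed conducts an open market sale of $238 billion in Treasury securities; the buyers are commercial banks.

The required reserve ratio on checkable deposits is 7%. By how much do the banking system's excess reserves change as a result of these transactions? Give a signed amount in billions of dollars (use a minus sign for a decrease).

-$862.92 billion

Government account inflow $444 billion: reserves −$444B, deposits −$444B.
Discount-window repayment $212 billion: reserves −$212B, deposits 0.
OMO sale (to banks) $238 billion: reserves −$238B, deposits 0.
Totals: Δreserves = −$894B, Δdeposits = −$444B.
Δrequired reserves = 7% × −$444B = −$31.08B.
Δexcess reserves = Δreserves − Δrequired = −$894B − (−$31.08B) = -$862.92 billion.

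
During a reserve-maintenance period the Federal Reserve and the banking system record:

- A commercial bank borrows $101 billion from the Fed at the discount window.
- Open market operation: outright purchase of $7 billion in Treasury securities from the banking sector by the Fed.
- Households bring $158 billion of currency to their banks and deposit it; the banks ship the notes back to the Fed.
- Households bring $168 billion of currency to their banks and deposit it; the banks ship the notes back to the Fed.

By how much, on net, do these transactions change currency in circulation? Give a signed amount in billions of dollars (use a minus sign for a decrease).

-$326 billion

Discount-window loan $101 billion: no currency enters or leaves circulation → 0.
OMO purchase (from banks) $7 billion: no currency enters or leaves circulation → 0.
Currency deposit $158 billion: notes return to the central bank → −$158B.
Currency deposit $168 billion: notes return to the central bank → −$168B.
Net: 0 + 0 − 158 − 168 = -$326 billion.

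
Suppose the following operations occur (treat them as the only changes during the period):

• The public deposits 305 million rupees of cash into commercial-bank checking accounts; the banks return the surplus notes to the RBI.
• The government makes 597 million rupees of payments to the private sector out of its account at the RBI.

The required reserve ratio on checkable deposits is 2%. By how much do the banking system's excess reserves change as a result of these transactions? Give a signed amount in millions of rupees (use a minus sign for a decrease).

+883.96 million

Currency deposit 305 million rupees: reserves +305M, deposits +305M.
Government spending 597 million rupees: reserves +597M, deposits +597M.
Totals: Δreserves = +902M, Δdeposits = +902M.
Δrequired reserves = 2% × +902M = +18.04M.
Δexcess reserves = Δreserves − Δrequired = +902M − (+18.04M) = +883.96 million.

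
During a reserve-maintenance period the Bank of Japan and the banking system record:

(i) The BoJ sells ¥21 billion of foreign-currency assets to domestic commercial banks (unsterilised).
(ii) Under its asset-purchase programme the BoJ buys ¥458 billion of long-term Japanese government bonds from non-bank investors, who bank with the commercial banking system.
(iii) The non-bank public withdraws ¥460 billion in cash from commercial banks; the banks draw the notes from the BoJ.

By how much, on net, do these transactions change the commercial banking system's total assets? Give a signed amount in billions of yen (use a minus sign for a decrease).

FX sale ¥21 billion: just an asset swap on bank balance sheets → 0.
Asset purchase (from non-banks) ¥458 billion: bank balance sheets expand → +¥458B.
Currency withdrawal ¥460 billion: bank balance sheets shrink → −¥460B.
Net: 0 + 458 − 460 = -¥2 billion.

-¥2 billion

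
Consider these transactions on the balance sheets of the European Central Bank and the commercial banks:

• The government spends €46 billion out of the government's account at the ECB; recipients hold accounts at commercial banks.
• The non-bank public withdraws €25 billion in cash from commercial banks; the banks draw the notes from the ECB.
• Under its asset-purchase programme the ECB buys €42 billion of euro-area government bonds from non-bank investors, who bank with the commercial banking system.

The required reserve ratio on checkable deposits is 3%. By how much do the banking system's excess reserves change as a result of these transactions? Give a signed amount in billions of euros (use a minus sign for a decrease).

+€61.11 billion

Government spending €46 billion: reserves +€46B, deposits +€46B.
Currency withdrawal €25 billion: reserves −€25B, deposits −€25B.
Asset purchase (from non-banks) €42 billion: reserves +€42B, deposits +€42B.
Totals: Δreserves = +€63B, Δdeposits = +€63B.
Δrequired reserves = 3% × +€63B = +€1.89B.
Δexcess reserves = Δreserves − Δrequired = +€63B − (+€1.89B) = +€61.11 billion.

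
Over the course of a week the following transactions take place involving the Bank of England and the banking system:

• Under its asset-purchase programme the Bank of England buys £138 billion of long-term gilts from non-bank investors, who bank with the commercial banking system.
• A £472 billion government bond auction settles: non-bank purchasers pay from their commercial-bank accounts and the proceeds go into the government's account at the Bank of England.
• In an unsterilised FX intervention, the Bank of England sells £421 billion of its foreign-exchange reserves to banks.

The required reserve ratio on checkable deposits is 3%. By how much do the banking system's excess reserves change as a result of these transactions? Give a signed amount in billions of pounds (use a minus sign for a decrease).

Asset purchase (from non-banks) £138 billion: reserves +£138B, deposits +£138B.
Government account inflow £472 billion: reserves −£472B, deposits −£472B.
FX sale £421 billion: reserves −£421B, deposits 0.
Totals: Δreserves = −£755B, Δdeposits = −£334B.
Δrequired reserves = 3% × −£334B = −£10.02B.
Δexcess reserves = Δreserves − Δrequired = −£755B − (−£10.02B) = -£744.98 billion.

-£744.98 billion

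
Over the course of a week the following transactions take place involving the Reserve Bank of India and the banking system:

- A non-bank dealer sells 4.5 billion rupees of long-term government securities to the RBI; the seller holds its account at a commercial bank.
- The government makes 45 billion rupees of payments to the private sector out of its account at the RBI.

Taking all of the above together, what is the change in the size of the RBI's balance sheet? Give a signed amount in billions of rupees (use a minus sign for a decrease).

+4.5 billion

Asset purchase (from non-banks) 4.5 billion rupees: an RBI asset is acquired → +4.5B.
Government spending 45 billion rupees: only the composition of liabilities changes → 0.
Net: 4.5 + 0 = +4.5 billion.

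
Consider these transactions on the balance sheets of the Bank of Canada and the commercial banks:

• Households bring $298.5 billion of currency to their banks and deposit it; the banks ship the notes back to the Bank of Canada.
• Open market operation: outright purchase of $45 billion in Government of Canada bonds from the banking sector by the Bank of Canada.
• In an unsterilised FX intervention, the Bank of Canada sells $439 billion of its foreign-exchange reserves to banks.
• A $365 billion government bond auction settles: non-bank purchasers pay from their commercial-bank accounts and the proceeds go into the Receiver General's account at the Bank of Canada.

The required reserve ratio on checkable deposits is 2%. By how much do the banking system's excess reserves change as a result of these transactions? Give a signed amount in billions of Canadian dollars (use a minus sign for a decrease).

-$459.17 billion

Currency deposit $298.5 billion: reserves +$298.5B, deposits +$298.5B.
OMO purchase (from banks) $45 billion: reserves +$45B, deposits 0.
FX sale $439 billion: reserves −$439B, deposits 0.
Government account inflow $365 billion: reserves −$365B, deposits −$365B.
Totals: Δreserves = −$460.5B, Δdeposits = −$66.5B.
Δrequired reserves = 2% × −$66.5B = −$1.33B.
Δexcess reserves = Δreserves − Δrequired = −$460.5B − (−$1.33B) = -$459.17 billion.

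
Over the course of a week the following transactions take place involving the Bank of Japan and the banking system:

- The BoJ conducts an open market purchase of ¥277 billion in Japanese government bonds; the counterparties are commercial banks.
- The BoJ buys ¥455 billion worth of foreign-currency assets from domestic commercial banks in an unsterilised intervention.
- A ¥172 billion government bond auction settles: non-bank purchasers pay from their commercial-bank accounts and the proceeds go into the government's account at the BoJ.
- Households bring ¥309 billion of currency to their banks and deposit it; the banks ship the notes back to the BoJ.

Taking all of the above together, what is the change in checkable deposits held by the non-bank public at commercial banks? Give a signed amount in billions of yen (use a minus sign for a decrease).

+¥137 billion

BoJ balance sheet:
  Assets:      Securities +¥277B, Foreign assets +¥455B
  Liabilities: Bank reserves +¥869B, Currency in circulation −¥309B, Government deposits +¥172B
Commercial banking system:
  Assets:      Reserves at CB +¥869B, Securities −¥277B, Foreign assets −¥455B
  Liabilities: Checkable deposits +¥137B
So the change in checkable deposits held by the non-bank public at commercial banks is +¥137 billion.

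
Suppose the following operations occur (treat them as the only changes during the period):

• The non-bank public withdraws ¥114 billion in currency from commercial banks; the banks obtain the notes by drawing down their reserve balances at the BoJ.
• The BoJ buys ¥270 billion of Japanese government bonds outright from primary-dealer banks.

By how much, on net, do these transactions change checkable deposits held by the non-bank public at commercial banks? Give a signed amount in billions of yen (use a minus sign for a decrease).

-¥114 billion

BoJ balance sheet:
  Assets:      Securities +¥270B
  Liabilities: Bank reserves +¥156B, Currency in circulation +¥114B
Commercial banking system:
  Assets:      Reserves at CB +¥156B, Securities −¥270B
  Liabilities: Checkable deposits −¥114B
So the change in checkable deposits held by the non-bank public at commercial banks is -¥114 billion.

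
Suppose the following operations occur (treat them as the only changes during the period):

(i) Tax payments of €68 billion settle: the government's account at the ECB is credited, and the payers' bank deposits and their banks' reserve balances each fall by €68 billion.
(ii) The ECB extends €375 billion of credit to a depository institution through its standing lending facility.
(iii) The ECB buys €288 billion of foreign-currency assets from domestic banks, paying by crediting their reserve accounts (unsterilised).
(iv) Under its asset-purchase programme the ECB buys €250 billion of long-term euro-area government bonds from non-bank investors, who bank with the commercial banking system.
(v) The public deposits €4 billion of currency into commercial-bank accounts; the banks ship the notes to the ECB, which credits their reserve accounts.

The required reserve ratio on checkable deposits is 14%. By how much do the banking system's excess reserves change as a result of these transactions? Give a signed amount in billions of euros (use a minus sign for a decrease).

Government account inflow €68 billion: reserves −€68B, deposits −€68B.
Discount-window loan €375 billion: reserves +€375B, deposits 0.
FX purchase €288 billion: reserves +€288B, deposits 0.
Asset purchase (from non-banks) €250 billion: reserves +€250B, deposits +€250B.
Currency deposit €4 billion: reserves +€4B, deposits +€4B.
Totals: Δreserves = +€849B, Δdeposits = +€186B.
Δrequired reserves = 14% × +€186B = +€26.04B.
Δexcess reserves = Δreserves − Δrequired = +€849B − (+€26.04B) = +€822.96 billion.

+€822.96 billion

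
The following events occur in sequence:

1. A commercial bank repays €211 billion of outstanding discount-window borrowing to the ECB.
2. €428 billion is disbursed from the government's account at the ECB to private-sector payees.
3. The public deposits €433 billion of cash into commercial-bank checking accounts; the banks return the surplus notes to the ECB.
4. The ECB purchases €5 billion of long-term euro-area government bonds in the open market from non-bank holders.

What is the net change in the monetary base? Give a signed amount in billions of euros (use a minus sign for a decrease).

+€222 billion

ECB balance sheet:
  Assets:      Securities +€5B, Loans to banks −€211B
  Liabilities: Bank reserves +€655B, Currency in circulation −€433B, Government deposits −€428B
Monetary base = currency + reserves: −€433B + (+€655B) = +€222 billion.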